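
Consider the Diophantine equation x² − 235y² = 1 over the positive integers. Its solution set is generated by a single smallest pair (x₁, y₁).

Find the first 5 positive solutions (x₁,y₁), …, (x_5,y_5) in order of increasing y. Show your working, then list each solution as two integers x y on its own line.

46 3
4231 276
389206 25389
35802721 2335512
3293461126 214841715

d=235: √d = [15; 3,30] (ℓ=2, even), read p_1/q_1
i=0: a=15 ⇒ p=15, q=1
i=1: a=3 ⇒ p=46, q=3
→ (46, 3).  Check: 46²=2116, 235·3²=2115, difference 1.
k=2:  x_2 = 46·46+235·3·3 = 4231,  y_2 = 46·3+3·46 = 276
k=3:  x_3 = 46·4231+235·3·276 = 389206,  y_3 = 46·276+3·4231 = 25389
k=4:  x_4 = 46·389206+235·3·25389 = 35802721,  y_4 = 46·25389+3·389206 = 2335512
k=5:  x_5 = 46·35802721+235·3·2335512 = 3293461126,  y_5 = 46·2335512+3·35802721 = 214841715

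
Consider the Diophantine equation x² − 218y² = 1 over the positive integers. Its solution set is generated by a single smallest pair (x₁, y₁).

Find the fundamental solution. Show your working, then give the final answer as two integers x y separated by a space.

126003 8534

√218 = [14; 1,3,3,1,28, …], period ℓ=5 (odd) → k=9
i=0: a=14 ⇒ p=14, q=1
i=1: a=1 ⇒ p=15, q=1
…
i=3: a=3 ⇒ p=192, q=13
i=4: a=1 ⇒ p=251, q=17
…
i=6: a=1 ⇒ p=7471, q=506
i=7: a=3 ⇒ p=29633, q=2007
i=8: a=3 ⇒ p=96370, q=6527
i=9: a=1 ⇒ p=126003, q=8534
fundamental: x₁=126003, y₁=8534  (since 15876756009 − 218·72829156 = 1)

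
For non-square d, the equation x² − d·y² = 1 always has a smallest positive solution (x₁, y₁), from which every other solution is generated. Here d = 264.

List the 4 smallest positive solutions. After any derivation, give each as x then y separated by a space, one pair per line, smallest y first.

65 4
8449 520
1098305 67596
142771201 8786960

√264 → a₀=16, period (4,32); ℓ=2 even so k=1
step 0: (16, 1)  from 16·(1,0) + (0,1)
step 1: (65, 4)  from 4·(16,1) + (1,0)
fundamental: x₁=65, y₁=4  (since 4225 − 264·16 = 1)
(x_2, y_2) = (65·65 + 264·4·4, 65·4 + 4·65) = (8449, 520)
(x_3, y_3) = (65·8449 + 264·4·520, 65·520 + 4·8449) = (1098305, 67596)
(x_4, y_4) = (65·1098305 + 264·4·67596, 65·67596 + 4·1098305) = (142771201, 8786960)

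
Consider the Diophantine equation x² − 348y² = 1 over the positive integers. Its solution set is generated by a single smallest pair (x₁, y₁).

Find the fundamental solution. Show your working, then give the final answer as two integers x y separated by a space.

d=348: √d = [18; 1,1,1,8,1,1,1,36] (ℓ=8, even), read p_7/q_7
a_0=18:  p_0=18·1+0=18,  q_0=18·0+1=1
a_1=1:  p_1=1·18+1=19,  q_1=1·1+0=1
a_2=1:  p_2=1·19+18=37,  q_2=1·1+1=2
a_3=1:  p_3=1·37+19=56,  q_3=1·2+1=3
a_4=8:  p_4=8·56+37=485,  q_4=8·3+2=26
a_5=1:  p_5=1·485+56=541,  q_5=1·26+3=29
a_6=1:  p_6=1·541+485=1026,  q_6=1·29+26=55
a_7=1:  p_7=1·1026+541=1567,  q_7=1·55+29=84
fundamental: x₁=1567, y₁=84  (since 2455489 − 348·7056 = 1)

1567 84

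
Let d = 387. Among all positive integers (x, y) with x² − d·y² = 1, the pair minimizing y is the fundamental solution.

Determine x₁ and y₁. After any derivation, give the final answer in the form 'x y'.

3482 177

√387 = [19; 1,2,19,2,1,38, …], period ℓ=6 (even) → k=5
step 0: (19, 1)  from 19·(1,0) + (0,1)
…
step 2: (59, 3)  from 2·(20,1) + (19,1)
…
step 4: (2341, 119)  from 2·(1141,58) + (59,3)
step 5: (3482, 177)  from 1·(2341,119) + (1141,58)
→ (3482, 177).  Check: 3482²=12124324, 387·177²=12124323, difference 1.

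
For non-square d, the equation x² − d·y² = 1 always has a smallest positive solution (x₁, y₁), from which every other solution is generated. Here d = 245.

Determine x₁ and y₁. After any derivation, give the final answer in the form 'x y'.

d=245: √d = [15; 1,1,1,7,6,7,1,1,1,30] (ℓ=10, even), read p_9/q_9
a_0=15:  p_0=15·1+0=15,  q_0=15·0+1=1
…
a_7=1:  p_7=1·15809+2207=18016,  q_7=1·1010+141=1151
a_8=1:  p_8=1·18016+15809=33825,  q_8=1·1151+1010=2161
a_9=1:  p_9=1·33825+18016=51841,  q_9=1·2161+1151=3312
fundamental: x₁=51841, y₁=3312  (since 2687489281 − 245·10969344 = 1)

51841 3312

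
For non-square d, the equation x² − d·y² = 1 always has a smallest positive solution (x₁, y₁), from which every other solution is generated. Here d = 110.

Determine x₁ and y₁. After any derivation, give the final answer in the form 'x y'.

21 2

d=110: √d = [10; 2,20] (ℓ=2, even), read p_1/q_1
a_0=10:  p_0=10·1+0=10,  q_0=10·0+1=1
a_1=2:  p_1=2·10+1=21,  q_1=2·1+0=2
(x₁, y₁) = (21, 2);  21² − 110·2² = 1 ✓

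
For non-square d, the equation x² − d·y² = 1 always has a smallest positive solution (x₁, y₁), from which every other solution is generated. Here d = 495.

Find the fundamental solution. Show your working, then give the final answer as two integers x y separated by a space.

89 4

√495 = [22; 4,44, …], period ℓ=2 (even) → k=1
k=0  a_k=22  p_k/q_k = 22/1
k=1  a_k=4  p_k/q_k = 89/4
fundamental: x₁=89, y₁=4  (since 7921 − 495·16 = 1)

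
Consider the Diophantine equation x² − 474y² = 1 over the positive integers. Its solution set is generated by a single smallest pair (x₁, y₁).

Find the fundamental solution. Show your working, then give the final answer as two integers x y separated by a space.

√474 → a₀=21, period (1,3,2,1,1,…,3,1,42); ℓ=14 even so k=13
step 0: (21, 1)  from 21·(1,0) + (0,1)
step 1: (22, 1)  from 1·(21,1) + (1,0)
step 2: (87, 4)  from 3·(22,1) + (21,1)
step 3: (196, 9)  from 2·(87,4) + (22,1)
step 4: (283, 13)  from 1·(196,9) + (87,4)
step 5: (479, 22)  from 1·(283,13) + (196,9)
…
step 7: (5051, 232)  from 6·(762,35) + (479,22)
step 8: (5813, 267)  from 1·(5051,232) + (762,35)
…
step 11: (44218, 2031)  from 2·(16677,766) + (10864,499)
step 12: (149331, 6859)  from 3·(44218,2031) + (16677,766)
step 13: (193549, 8890)  from 1·(149331,6859) + (44218,2031)
fundamental: x₁=193549, y₁=8890  (since 37461215401 − 474·79032100 = 1)

193549 8890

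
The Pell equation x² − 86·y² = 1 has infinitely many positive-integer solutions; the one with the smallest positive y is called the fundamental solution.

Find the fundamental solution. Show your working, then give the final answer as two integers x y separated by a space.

√86 = [9; 3,1,1,1,8,1,1,1,3,18, …], period ℓ=10 (even) → k=9
i=0: a=9 ⇒ p=9, q=1
…
i=4: a=1 ⇒ p=102, q=11
i=5: a=8 ⇒ p=881, q=95
…
i=8: a=1 ⇒ p=2847, q=307
i=9: a=3 ⇒ p=10405, q=1122
fundamental: x₁=10405, y₁=1122  (since 108264025 − 86·1258884 = 1)

10405 1122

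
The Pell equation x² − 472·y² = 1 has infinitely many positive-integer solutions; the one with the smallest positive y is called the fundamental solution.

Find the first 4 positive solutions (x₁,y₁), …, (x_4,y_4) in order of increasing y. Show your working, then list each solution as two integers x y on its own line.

306917 14127
188396089777 8671632918
115643925371868101 5322943120573485
70986173286526887819457 3267403467465432958572

[21; 1,2,1,1,1,…,2,1,42] for √472; ℓ=14 ⇒ convergent index 13
step 0: (21, 1)  from 21·(1,0) + (0,1)
step 1: (22, 1)  from 1·(21,1) + (1,0)
…
step 4: (152, 7)  from 1·(87,4) + (65,3)
step 5: (239, 11)  from 1·(152,7) + (87,4)
step 6: (1108, 51)  from 4·(239,11) + (152,7)
step 7: (5779, 266)  from 5·(1108,51) + (239,11)
…
step 9: (30003, 1381)  from 1·(24224,1115) + (5779,266)
step 10: (54227, 2496)  from 1·(30003,1381) + (24224,1115)
…
step 12: (222687, 10250)  from 2·(84230,3877) + (54227,2496)
step 13: (306917, 14127)  from 1·(222687,10250) + (84230,3877)
(x₁, y₁) = (306917, 14127);  306917² − 472·14127² = 1 ✓
k=2:  x_2 = 306917·306917+472·14127·14127 = 188396089777,  y_2 = 306917·14127+14127·306917 = 8671632918
k=3:  x_3 = 306917·188396089777+472·14127·8671632918 = 115643925371868101,  y_3 = 306917·8671632918+14127·188396089777 = 5322943120573485
k=4:  x_4 = 306917·115643925371868101+472·14127·5322943120573485 = 70986173286526887819457,  y_4 = 306917·5322943120573485+14127·115643925371868101 = 3267403467465432958572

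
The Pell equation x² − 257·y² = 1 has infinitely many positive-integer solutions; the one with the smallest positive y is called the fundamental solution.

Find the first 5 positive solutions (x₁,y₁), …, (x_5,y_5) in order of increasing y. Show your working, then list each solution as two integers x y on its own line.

513 32
526337 32832
540021249 33685600
554061275137 34561392768
568466328269313 35459955294368

√257 → a₀=16, period (32); ℓ=1 odd so k=1
a_0=16:  p_0=16·1+0=16,  q_0=16·0+1=1
a_1=32:  p_1=32·16+1=513,  q_1=32·1+0=32
→ (513, 32).  Check: 513²=263169, 257·32²=263168, difference 1.
n=2: (513,32)∘(513,32) = (513·513+257·32·32, 513·32+32·513) = (526337,32832)
n=3: (526337,32832)∘(513,32) = (513·526337+257·32·32832, 513·32832+32·526337) = (540021249,33685600)
n=4: (540021249,33685600)∘(513,32) = (513·540021249+257·32·33685600, 513·33685600+32·540021249) = (554061275137,34561392768)
n=5: (554061275137,34561392768)∘(513,32) = (513·554061275137+257·32·34561392768, 513·34561392768+32·554061275137) = (568466328269313,35459955294368)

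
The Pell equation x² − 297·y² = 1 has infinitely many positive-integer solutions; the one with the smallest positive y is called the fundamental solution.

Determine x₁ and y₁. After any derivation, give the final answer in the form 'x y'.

d=297: √d = [17; 4,3,1,1,2,1,1,3,4,34] (ℓ=10, even), read p_9/q_9
a_0=17:  p_0=17·1+0=17,  q_0=17·0+1=1
a_1=4:  p_1=4·17+1=69,  q_1=4·1+0=4
…
a_6=1:  p_6=1·1327+517=1844,  q_6=1·77+30=107
…
a_8=3:  p_8=3·3171+1844=11357,  q_8=3·184+107=659
a_9=4:  p_9=4·11357+3171=48599,  q_9=4·659+184=2820
(x₁, y₁) = (48599, 2820);  48599² − 297·2820² = 1 ✓

48599 2820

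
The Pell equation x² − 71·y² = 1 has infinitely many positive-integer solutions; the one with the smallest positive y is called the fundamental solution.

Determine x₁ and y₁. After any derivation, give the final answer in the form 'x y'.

√71 = [8; 2,2,1,7,1,2,2,16, …], period ℓ=8 (even) → k=7
a_0=8:  p_0=8·1+0=8,  q_0=8·0+1=1
a_1=2:  p_1=2·8+1=17,  q_1=2·1+0=2
…
a_4=7:  p_4=7·59+42=455,  q_4=7·7+5=54
a_5=1:  p_5=1·455+59=514,  q_5=1·54+7=61
a_6=2:  p_6=2·514+455=1483,  q_6=2·61+54=176
a_7=2:  p_7=2·1483+514=3480,  q_7=2·176+61=413
(x₁, y₁) = (3480, 413);  3480² − 71·413² = 1 ✓

3480 413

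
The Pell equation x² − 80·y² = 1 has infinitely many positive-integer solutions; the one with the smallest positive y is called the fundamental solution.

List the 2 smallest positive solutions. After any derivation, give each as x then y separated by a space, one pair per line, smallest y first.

9 1
161 18

d=80: √d = [8; 1,16] (ℓ=2, even), read p_1/q_1
i=0: a=8 ⇒ p=8, q=1
i=1: a=1 ⇒ p=9, q=1
fundamental: x₁=9, y₁=1  (since 81 − 80·1 = 1)
k=2:  x_2 = 9·9+80·1·1 = 161,  y_2 = 9·1+1·9 = 18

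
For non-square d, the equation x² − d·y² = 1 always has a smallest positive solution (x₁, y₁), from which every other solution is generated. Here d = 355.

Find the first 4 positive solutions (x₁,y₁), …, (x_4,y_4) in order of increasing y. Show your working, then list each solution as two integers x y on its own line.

954809 50676
1823320452961 96771801768
3481845556741524089 184797174548553948
6648994948371812427335041 352892010866963721270096

[18; 1,5,3,3,1,6,1,3,3,5,1,36] for √355; ℓ=12 ⇒ convergent index 11
k=0  a_k=18  p_k/q_k = 18/1
…
k=7  a_k=1  p_k/q_k = 12002/637
…
k=10  a_k=5  p_k/q_k = 803418/42641
k=11  a_k=1  p_k/q_k = 954809/50676
fundamental: x₁=954809, y₁=50676  (since 911660226481 − 355·2568056976 = 1)
k=2:  x_2 = 954809·954809+355·50676·50676 = 1823320452961,  y_2 = 954809·50676+50676·954809 = 96771801768
k=3:  x_3 = 954809·1823320452961+355·50676·96771801768 = 3481845556741524089,  y_3 = 954809·96771801768+50676·1823320452961 = 184797174548553948
k=4:  x_4 = 954809·3481845556741524089+355·50676·184797174548553948 = 6648994948371812427335041,  y_4 = 954809·184797174548553948+50676·3481845556741524089 = 352892010866963721270096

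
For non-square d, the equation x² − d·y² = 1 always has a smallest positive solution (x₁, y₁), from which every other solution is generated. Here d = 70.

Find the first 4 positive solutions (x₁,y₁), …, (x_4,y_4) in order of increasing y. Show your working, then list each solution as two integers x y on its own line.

√70 → a₀=8, period (2,1,2,1,2,16); ℓ=6 even so k=5
a_0=8:  p_0=8·1+0=8,  q_0=8·0+1=1
a_1=2:  p_1=2·8+1=17,  q_1=2·1+0=2
…
a_4=1:  p_4=1·67+25=92,  q_4=1·8+3=11
a_5=2:  p_5=2·92+67=251,  q_5=2·11+8=30
fundamental: x₁=251, y₁=30  (since 63001 − 70·900 = 1)
k=2:  x_2 = 251·251+70·30·30 = 126001,  y_2 = 251·30+30·251 = 15060
k=3:  x_3 = 251·126001+70·30·15060 = 63252251,  y_3 = 251·15060+30·126001 = 7560090
k=4:  x_4 = 251·63252251+70·30·7560090 = 31752504001,  y_4 = 251·7560090+30·63252251 = 3795150120

251 30
126001 15060
63252251 7560090
31752504001 3795150120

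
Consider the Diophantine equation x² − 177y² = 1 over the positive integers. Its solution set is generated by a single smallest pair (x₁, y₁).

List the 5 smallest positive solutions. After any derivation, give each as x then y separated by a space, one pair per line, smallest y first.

√177 = [13; 3,3,2,8,2,3,3,26, …], period ℓ=8 (even) → k=7
i=0: a=13 ⇒ p=13, q=1
i=1: a=3 ⇒ p=40, q=3
i=2: a=3 ⇒ p=133, q=10
i=3: a=2 ⇒ p=306, q=23
i=4: a=8 ⇒ p=2581, q=194
i=5: a=2 ⇒ p=5468, q=411
i=6: a=3 ⇒ p=18985, q=1427
i=7: a=3 ⇒ p=62423, q=4692
fundamental: x₁=62423, y₁=4692  (since 3896630929 − 177·22014864 = 1)
k=2:  x_2 = 62423·62423+177·4692·4692 = 7793261857,  y_2 = 62423·4692+4692·62423 = 585777432
k=3:  x_3 = 62423·7793261857+177·4692·585777432 = 972957569736599,  y_3 = 62423·585777432+4692·7793261857 = 73131969270780
k=4:  x_4 = 62423·972957569736599+177·4692·73131969270780 = 121469860743542176897,  y_4 = 62423·73131969270780+4692·972957569736599 = 9130233834994022448
k=5:  x_5 = 62423·121469860743542176897+177·4692·9130233834994022448 = 15165026233415309047146263,  y_5 = 62423·9130233834994022448+4692·121469860743542176897 = 1139873173290531757272228

62423 4692
7793261857 585777432
972957569736599 73131969270780
121469860743542176897 9130233834994022448
15165026233415309047146263 1139873173290531757272228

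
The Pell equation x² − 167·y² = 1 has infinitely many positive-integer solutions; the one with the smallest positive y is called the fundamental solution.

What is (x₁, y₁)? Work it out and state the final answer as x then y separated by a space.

√167 → a₀=12, period (1,11,1,24); ℓ=4 even so k=3
a_0=12:  p_0=12·1+0=12,  q_0=12·0+1=1
a_1=1:  p_1=1·12+1=13,  q_1=1·1+0=1
a_2=11:  p_2=11·13+12=155,  q_2=11·1+1=12
a_3=1:  p_3=1·155+13=168,  q_3=1·12+1=13
(x₁, y₁) = (168, 13);  168² − 167·13² = 1 ✓

168 13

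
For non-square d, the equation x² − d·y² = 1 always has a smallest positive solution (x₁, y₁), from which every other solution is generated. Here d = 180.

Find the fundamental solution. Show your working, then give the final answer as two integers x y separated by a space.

161 12

√180 = [13; 2,2,2,26, …], period ℓ=4 (even) → k=3
k=0  a_k=13  p_k/q_k = 13/1
k=1  a_k=2  p_k/q_k = 27/2
k=2  a_k=2  p_k/q_k = 67/5
k=3  a_k=2  p_k/q_k = 161/12
→ (161, 12).  Check: 161²=25921, 180·12²=25920, difference 1.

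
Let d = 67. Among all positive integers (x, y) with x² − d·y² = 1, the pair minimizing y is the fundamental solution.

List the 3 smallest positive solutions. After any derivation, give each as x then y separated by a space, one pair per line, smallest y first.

√67 = [8; 5,2,1,1,7,1,1,2,5,16, …], period ℓ=10 (even) → k=9
a_0=8:  p_0=8·1+0=8,  q_0=8·0+1=1
…
a_8=2:  p_8=2·3577+1899=9053,  q_8=2·437+232=1106
a_9=5:  p_9=5·9053+3577=48842,  q_9=5·1106+437=5967
fundamental: x₁=48842, y₁=5967  (since 2385540964 − 67·35605089 = 1)
(48842+5967√67)^2 = 4771081927 + 582880428√67
(48842+5967√67)^3 = 466058366908226 + 56938091722785√67

48842 5967
4771081927 582880428
466058366908226 56938091722785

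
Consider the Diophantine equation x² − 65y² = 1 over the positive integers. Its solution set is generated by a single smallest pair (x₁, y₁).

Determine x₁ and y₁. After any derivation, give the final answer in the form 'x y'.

129 16

√65 = [8; 16, …], period ℓ=1 (odd) → k=1
a_0=8:  p_0=8·1+0=8,  q_0=8·0+1=1
a_1=16:  p_1=16·8+1=129,  q_1=16·1+0=16
→ (129, 16).  Check: 129²=16641, 65·16²=16640, difference 1.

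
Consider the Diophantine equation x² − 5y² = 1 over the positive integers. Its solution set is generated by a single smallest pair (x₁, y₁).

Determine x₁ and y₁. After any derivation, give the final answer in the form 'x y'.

d=5: √d = [2; 4] (ℓ=1, odd), read p_1/q_1
k=0  a_k=2  p_k/q_k = 2/1
k=1  a_k=4  p_k/q_k = 9/4
→ (9, 4).  Check: 9²=81, 5·4²=80, difference 1.

9 4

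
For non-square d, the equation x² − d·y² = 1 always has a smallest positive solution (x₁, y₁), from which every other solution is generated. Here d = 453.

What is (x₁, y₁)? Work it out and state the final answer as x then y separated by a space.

1653751 77700

d=453: √d = [21; 3,1,1,10,14,10,1,1,3,42] (ℓ=10, even), read p_9/q_9
k=0  a_k=21  p_k/q_k = 21/1
k=1  a_k=3  p_k/q_k = 64/3
…
k=3  a_k=1  p_k/q_k = 149/7
k=4  a_k=10  p_k/q_k = 1575/74
k=5  a_k=14  p_k/q_k = 22199/1043
k=6  a_k=10  p_k/q_k = 223565/10504
…
k=8  a_k=1  p_k/q_k = 469329/22051
k=9  a_k=3  p_k/q_k = 1653751/77700
→ (1653751, 77700).  Check: 1653751²=2734892370001, 453·77700²=2734892370000, difference 1.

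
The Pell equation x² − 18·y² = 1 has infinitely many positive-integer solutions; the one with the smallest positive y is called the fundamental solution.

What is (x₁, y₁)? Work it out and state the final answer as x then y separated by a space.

[4; 4,8] for √18; ℓ=2 ⇒ convergent index 1
a_0=4:  p_0=4·1+0=4,  q_0=4·0+1=1
a_1=4:  p_1=4·4+1=17,  q_1=4·1+0=4
→ (17, 4).  Check: 17²=289, 18·4²=288, difference 1.

17 4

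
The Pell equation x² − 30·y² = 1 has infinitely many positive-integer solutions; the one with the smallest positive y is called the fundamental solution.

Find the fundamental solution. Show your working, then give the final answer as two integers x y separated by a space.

√30 → a₀=5, period (2,10); ℓ=2 even so k=1
a_0=5:  p_0=5·1+0=5,  q_0=5·0+1=1
a_1=2:  p_1=2·5+1=11,  q_1=2·1+0=2
→ (11, 2).  Check: 11²=121, 30·2²=120, difference 1.

11 2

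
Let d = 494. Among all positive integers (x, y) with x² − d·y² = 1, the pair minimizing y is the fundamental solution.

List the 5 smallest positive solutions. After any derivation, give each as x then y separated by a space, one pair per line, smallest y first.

73035 3286
10668222449 479986020
1558307253052395 70111557938114
227621940442695115201 10241195267540325960
33248736838906168224357675 1495931392659503855039086

[22; 4,2,2,1,2,1,2,2,4,44] for √494; ℓ=10 ⇒ convergent index 9
k=0  a_k=22  p_k/q_k = 22/1
…
k=5  a_k=2  p_k/q_k = 1867/84
…
k=8  a_k=2  p_k/q_k = 16514/743
k=9  a_k=4  p_k/q_k = 73035/3286
fundamental: x₁=73035, y₁=3286  (since 5334111225 − 494·10797796 = 1)
(73035+3286√494)^2 = 10668222449 + 479986020√494
(73035+3286√494)^3 = 1558307253052395 + 70111557938114√494
(73035+3286√494)^4 = 227621940442695115201 + 10241195267540325960√494
(73035+3286√494)^5 = 33248736838906168224357675 + 1495931392659503855039086√494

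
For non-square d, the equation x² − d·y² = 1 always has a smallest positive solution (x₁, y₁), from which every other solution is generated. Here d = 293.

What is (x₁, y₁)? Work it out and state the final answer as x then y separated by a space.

√293 = [17; 8,1,1,8,34, …], period ℓ=5 (odd) → k=9
a_0=17:  p_0=17·1+0=17,  q_0=17·0+1=1
a_1=8:  p_1=8·17+1=137,  q_1=8·1+0=8
a_2=1:  p_2=1·137+17=154,  q_2=1·8+1=9
a_3=1:  p_3=1·154+137=291,  q_3=1·9+8=17
…
a_6=8:  p_6=8·84679+2482=679914,  q_6=8·4947+145=39721
a_7=1:  p_7=1·679914+84679=764593,  q_7=1·39721+4947=44668
a_8=1:  p_8=1·764593+679914=1444507,  q_8=1·44668+39721=84389
a_9=8:  p_9=8·1444507+764593=12320649,  q_9=8·84389+44668=719780
→ (12320649, 719780).  Check: 12320649²=151798391781201, 293·719780²=151798391781200, difference 1.

12320649 719780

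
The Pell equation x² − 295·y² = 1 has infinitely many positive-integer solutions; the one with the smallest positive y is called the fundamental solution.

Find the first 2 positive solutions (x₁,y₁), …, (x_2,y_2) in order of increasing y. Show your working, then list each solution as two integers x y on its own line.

2024999 117900
8201241900001 477494764200

√295 → a₀=17, period (5,1,2,3,2,6,2,3,2,1,5,34); ℓ=12 even so k=11
i=0: a=17 ⇒ p=17, q=1
i=1: a=5 ⇒ p=86, q=5
i=2: a=1 ⇒ p=103, q=6
i=3: a=2 ⇒ p=292, q=17
i=4: a=3 ⇒ p=979, q=57
i=5: a=2 ⇒ p=2250, q=131
i=6: a=6 ⇒ p=14479, q=843
…
i=8: a=3 ⇒ p=108103, q=6294
…
i=10: a=1 ⇒ p=355517, q=20699
i=11: a=5 ⇒ p=2024999, q=117900
→ (2024999, 117900).  Check: 2024999²=4100620950001, 295·117900²=4100620950000, difference 1.
(2024999+117900√295)^2 = 8201241900001 + 477494764200√295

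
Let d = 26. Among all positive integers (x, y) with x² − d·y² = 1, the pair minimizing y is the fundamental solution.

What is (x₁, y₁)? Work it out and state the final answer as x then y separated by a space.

51 10

√26 → a₀=5, period (10); ℓ=1 odd so k=1
a_0=5:  p_0=5·1+0=5,  q_0=5·0+1=1
a_1=10:  p_1=10·5+1=51,  q_1=10·1+0=10
fundamental: x₁=51, y₁=10  (since 2601 − 26·100 = 1)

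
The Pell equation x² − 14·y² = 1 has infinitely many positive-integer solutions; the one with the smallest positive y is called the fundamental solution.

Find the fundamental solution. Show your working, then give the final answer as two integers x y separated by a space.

d=14: √d = [3; 1,2,1,6] (ℓ=4, even), read p_3/q_3
k=0  a_k=3  p_k/q_k = 3/1
k=1  a_k=1  p_k/q_k = 4/1
k=2  a_k=2  p_k/q_k = 11/3
k=3  a_k=1  p_k/q_k = 15/4
fundamental: x₁=15, y₁=4  (since 225 − 14·16 = 1)

15 4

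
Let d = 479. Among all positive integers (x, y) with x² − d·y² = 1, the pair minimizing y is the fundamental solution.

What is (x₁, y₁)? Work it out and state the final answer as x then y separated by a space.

d=479: √d = [21; 1,7,1,3,2,21,2,3,1,7,1,42] (ℓ=12, even), read p_11/q_11
a_0=21:  p_0=21·1+0=21,  q_0=21·0+1=1
…
a_2=7:  p_2=7·22+21=175,  q_2=7·1+1=8
…
a_4=3:  p_4=3·197+175=766,  q_4=3·9+8=35
…
a_6=21:  p_6=21·1729+766=37075,  q_6=21·79+35=1694
a_7=2:  p_7=2·37075+1729=75879,  q_7=2·1694+79=3467
a_8=3:  p_8=3·75879+37075=264712,  q_8=3·3467+1694=12095
a_9=1:  p_9=1·264712+75879=340591,  q_9=1·12095+3467=15562
a_10=7:  p_10=7·340591+264712=2648849,  q_10=7·15562+12095=121029
a_11=1:  p_11=1·2648849+340591=2989440,  q_11=1·121029+15562=136591
→ (2989440, 136591).  Check: 2989440²=8936751513600, 479·136591²=8936751513599, difference 1.

2989440 136591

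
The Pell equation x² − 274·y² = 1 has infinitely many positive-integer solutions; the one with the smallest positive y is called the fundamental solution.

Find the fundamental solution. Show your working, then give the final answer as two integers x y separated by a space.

√274 → a₀=16, period (1,1,4,4,1,1,32); ℓ=7 odd so k=13
i=0: a=16 ⇒ p=16, q=1
i=1: a=1 ⇒ p=17, q=1
i=2: a=1 ⇒ p=33, q=2
…
i=4: a=4 ⇒ p=629, q=38
i=5: a=1 ⇒ p=778, q=47
i=6: a=1 ⇒ p=1407, q=85
…
i=9: a=1 ⇒ p=93011, q=5619
i=10: a=4 ⇒ p=419253, q=25328
i=11: a=4 ⇒ p=1770023, q=106931
i=12: a=1 ⇒ p=2189276, q=132259
i=13: a=1 ⇒ p=3959299, q=239190
(x₁, y₁) = (3959299, 239190);  3959299² − 274·239190² = 1 ✓

3959299 239190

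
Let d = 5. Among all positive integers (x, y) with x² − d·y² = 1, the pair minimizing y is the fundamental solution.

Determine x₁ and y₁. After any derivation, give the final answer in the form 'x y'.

√5 = [2; 4, …], period ℓ=1 (odd) → k=1
step 0: (2, 1)  from 2·(1,0) + (0,1)
step 1: (9, 4)  from 4·(2,1) + (1,0)
→ (9, 4).  Check: 9²=81, 5·4²=80, difference 1.

9 4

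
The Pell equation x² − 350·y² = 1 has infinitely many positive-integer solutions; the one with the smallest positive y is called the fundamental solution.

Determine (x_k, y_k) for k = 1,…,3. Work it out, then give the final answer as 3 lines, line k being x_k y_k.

√350 = [18; 1,2,2,2,1,36, …], period ℓ=6 (even) → k=5
step 0: (18, 1)  from 18·(1,0) + (0,1)
…
step 4: (318, 17)  from 2·(131,7) + (56,3)
step 5: (449, 24)  from 1·(318,17) + (131,7)
(x₁, y₁) = (449, 24);  449² − 350·24² = 1 ✓
k=2:  x_2 = 449·449+350·24·24 = 403201,  y_2 = 449·24+24·449 = 21552
k=3:  x_3 = 449·403201+350·24·21552 = 362074049,  y_3 = 449·21552+24·403201 = 19353672

449 24
403201 21552
362074049 19353672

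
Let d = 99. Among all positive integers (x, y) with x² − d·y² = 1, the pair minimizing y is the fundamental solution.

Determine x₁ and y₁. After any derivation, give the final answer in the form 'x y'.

10 1

√99 → a₀=9, period (1,18); ℓ=2 even so k=1
a_0=9:  p_0=9·1+0=9,  q_0=9·0+1=1
a_1=1:  p_1=1·9+1=10,  q_1=1·1+0=1
(x₁, y₁) = (10, 1);  10² − 99·1² = 1 ✓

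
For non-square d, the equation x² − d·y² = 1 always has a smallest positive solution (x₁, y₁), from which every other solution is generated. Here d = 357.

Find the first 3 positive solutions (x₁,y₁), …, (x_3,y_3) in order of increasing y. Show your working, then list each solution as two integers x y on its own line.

√357 = [18; 1,8,2,8,1,36, …], period ℓ=6 (even) → k=5
i=0: a=18 ⇒ p=18, q=1
i=1: a=1 ⇒ p=19, q=1
…
i=3: a=2 ⇒ p=359, q=19
i=4: a=8 ⇒ p=3042, q=161
i=5: a=1 ⇒ p=3401, q=180
→ (3401, 180).  Check: 3401²=11566801, 357·180²=11566800, difference 1.
(3401+180√357)^2 = 23133601 + 1224360√357
(3401+180√357)^3 = 157354750601 + 8328096540√357

3401 180
23133601 1224360
157354750601 8328096540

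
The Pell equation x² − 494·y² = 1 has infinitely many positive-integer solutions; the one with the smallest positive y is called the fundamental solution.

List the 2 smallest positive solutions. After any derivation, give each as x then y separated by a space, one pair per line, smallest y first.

[22; 4,2,2,1,2,1,2,2,4,44] for √494; ℓ=10 ⇒ convergent index 9
a_0=22:  p_0=22·1+0=22,  q_0=22·0+1=1
…
a_4=1:  p_4=1·489+200=689,  q_4=1·22+9=31
…
a_8=2:  p_8=2·6979+2556=16514,  q_8=2·314+115=743
a_9=4:  p_9=4·16514+6979=73035,  q_9=4·743+314=3286
→ (73035, 3286).  Check: 73035²=5334111225, 494·3286²=5334111224, difference 1.
n=2: (73035,3286)∘(73035,3286) = (73035·73035+494·3286·3286, 73035·3286+3286·73035) = (10668222449,479986020)

73035 3286
10668222449 479986020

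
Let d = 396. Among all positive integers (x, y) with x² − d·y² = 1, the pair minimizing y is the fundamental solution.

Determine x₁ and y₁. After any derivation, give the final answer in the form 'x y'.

[19; 1,8,1,38] for √396; ℓ=4 ⇒ convergent index 3
a_0=19:  p_0=19·1+0=19,  q_0=19·0+1=1
a_1=1:  p_1=1·19+1=20,  q_1=1·1+0=1
a_2=8:  p_2=8·20+19=179,  q_2=8·1+1=9
a_3=1:  p_3=1·179+20=199,  q_3=1·9+1=10
→ (199, 10).  Check: 199²=39601, 396·10²=39600, difference 1.

199 10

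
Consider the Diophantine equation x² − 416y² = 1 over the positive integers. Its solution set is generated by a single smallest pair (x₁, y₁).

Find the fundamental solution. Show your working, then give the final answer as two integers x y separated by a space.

[20; 2,1,1,9,1,1,2,40] for √416; ℓ=8 ⇒ convergent index 7
i=0: a=20 ⇒ p=20, q=1
i=1: a=2 ⇒ p=41, q=2
i=2: a=1 ⇒ p=61, q=3
i=3: a=1 ⇒ p=102, q=5
i=4: a=9 ⇒ p=979, q=48
i=5: a=1 ⇒ p=1081, q=53
i=6: a=1 ⇒ p=2060, q=101
i=7: a=2 ⇒ p=5201, q=255
fundamental: x₁=5201, y₁=255  (since 27050401 − 416·65025 = 1)

5201 255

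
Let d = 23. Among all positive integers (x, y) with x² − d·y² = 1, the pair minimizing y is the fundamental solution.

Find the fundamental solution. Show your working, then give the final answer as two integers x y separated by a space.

24 5

√23 = [4; 1,3,1,8, …], period ℓ=4 (even) → k=3
i=0: a=4 ⇒ p=4, q=1
…
i=2: a=3 ⇒ p=19, q=4
i=3: a=1 ⇒ p=24, q=5
fundamental: x₁=24, y₁=5  (since 576 − 23·25 = 1)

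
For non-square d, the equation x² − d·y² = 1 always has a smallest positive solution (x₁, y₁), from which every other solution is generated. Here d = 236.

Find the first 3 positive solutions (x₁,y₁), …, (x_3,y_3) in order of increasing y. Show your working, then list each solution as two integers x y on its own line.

d=236: √d = [15; 2,1,3,5,1,6,1,5,3,1,2,30] (ℓ=12, even), read p_11/q_11
a_0=15:  p_0=15·1+0=15,  q_0=15·0+1=1
…
a_2=1:  p_2=1·31+15=46,  q_2=1·2+1=3
…
a_4=5:  p_4=5·169+46=891,  q_4=5·11+3=58
…
a_6=6:  p_6=6·1060+891=7251,  q_6=6·69+58=472
a_7=1:  p_7=1·7251+1060=8311,  q_7=1·472+69=541
a_8=5:  p_8=5·8311+7251=48806,  q_8=5·541+472=3177
a_9=3:  p_9=3·48806+8311=154729,  q_9=3·3177+541=10072
a_10=1:  p_10=1·154729+48806=203535,  q_10=1·10072+3177=13249
a_11=2:  p_11=2·203535+154729=561799,  q_11=2·13249+10072=36570
fundamental: x₁=561799, y₁=36570  (since 315618116401 − 236·1337364900 = 1)
(561799+36570√236)^2 = 631236232801 + 41089978860√236
(561799+36570√236)^3 = 709255768702176199 + 46168618067101710√236

561799 36570
631236232801 41089978860
709255768702176199 46168618067101710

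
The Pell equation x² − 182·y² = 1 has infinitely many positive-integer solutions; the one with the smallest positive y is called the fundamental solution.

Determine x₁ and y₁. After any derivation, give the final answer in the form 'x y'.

√182 = [13; 2,26, …], period ℓ=2 (even) → k=1
i=0: a=13 ⇒ p=13, q=1
i=1: a=2 ⇒ p=27, q=2
(x₁, y₁) = (27, 2);  27² − 182·2² = 1 ✓

27 2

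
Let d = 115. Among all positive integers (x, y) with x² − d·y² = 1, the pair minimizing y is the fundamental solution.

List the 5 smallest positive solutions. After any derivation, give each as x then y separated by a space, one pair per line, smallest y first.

1126 105
2535751 236460
5710510126 532507815
12860066268001 1199207362920
28960863525028126 2700614448788025

d=115: √d = [10; 1,2,1,1,1,1,1,2,1,20] (ℓ=10, even), read p_9/q_9
i=0: a=10 ⇒ p=10, q=1
i=1: a=1 ⇒ p=11, q=1
i=2: a=2 ⇒ p=32, q=3
i=3: a=1 ⇒ p=43, q=4
…
i=5: a=1 ⇒ p=118, q=11
i=6: a=1 ⇒ p=193, q=18
i=7: a=1 ⇒ p=311, q=29
i=8: a=2 ⇒ p=815, q=76
i=9: a=1 ⇒ p=1126, q=105
(x₁, y₁) = (1126, 105);  1126² − 115·105² = 1 ✓
(1126+105√115)^2 = 2535751 + 236460√115
(1126+105√115)^3 = 5710510126 + 532507815√115
(1126+105√115)^4 = 12860066268001 + 1199207362920√115
(1126+105√115)^5 = 28960863525028126 + 2700614448788025√115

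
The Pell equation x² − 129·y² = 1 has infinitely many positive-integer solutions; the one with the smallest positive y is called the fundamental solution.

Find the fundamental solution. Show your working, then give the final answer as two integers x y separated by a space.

√129 → a₀=11, period (2,1,3,1,6,1,3,1,2,22); ℓ=10 even so k=9
step 0: (11, 1)  from 11·(1,0) + (0,1)
…
step 3: (125, 11)  from 3·(34,3) + (23,2)
…
step 5: (1079, 95)  from 6·(159,14) + (125,11)
step 6: (1238, 109)  from 1·(1079,95) + (159,14)
…
step 8: (6031, 531)  from 1·(4793,422) + (1238,109)
step 9: (16855, 1484)  from 2·(6031,531) + (4793,422)
→ (16855, 1484).  Check: 16855²=284091025, 129·1484²=284091024, difference 1.

16855 1484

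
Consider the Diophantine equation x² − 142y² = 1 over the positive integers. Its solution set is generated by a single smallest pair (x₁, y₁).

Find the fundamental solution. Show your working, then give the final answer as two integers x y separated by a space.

143 12

d=142: √d = [11; 1,10,1,22] (ℓ=4, even), read p_3/q_3
i=0: a=11 ⇒ p=11, q=1
…
i=2: a=10 ⇒ p=131, q=11
i=3: a=1 ⇒ p=143, q=12
fundamental: x₁=143, y₁=12  (since 20449 − 142·144 = 1)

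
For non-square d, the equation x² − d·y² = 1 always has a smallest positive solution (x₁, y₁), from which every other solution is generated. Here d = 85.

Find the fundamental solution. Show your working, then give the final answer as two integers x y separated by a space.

285769 30996

√85 → a₀=9, period (4,1,1,4,18); ℓ=5 odd so k=9
i=0: a=9 ⇒ p=9, q=1
…
i=2: a=1 ⇒ p=46, q=5
…
i=4: a=4 ⇒ p=378, q=41
…
i=7: a=1 ⇒ p=34813, q=3776
i=8: a=1 ⇒ p=62739, q=6805
i=9: a=4 ⇒ p=285769, q=30996
(x₁, y₁) = (285769, 30996);  285769² − 85·30996² = 1 ✓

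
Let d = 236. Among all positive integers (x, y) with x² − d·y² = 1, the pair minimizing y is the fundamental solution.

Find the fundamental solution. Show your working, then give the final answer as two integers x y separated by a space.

561799 36570

√236 = [15; 2,1,3,5,1,6,1,5,3,1,2,30, …], period ℓ=12 (even) → k=11
step 0: (15, 1)  from 15·(1,0) + (0,1)
step 1: (31, 2)  from 2·(15,1) + (1,0)
…
step 3: (169, 11)  from 3·(46,3) + (31,2)
step 4: (891, 58)  from 5·(169,11) + (46,3)
step 5: (1060, 69)  from 1·(891,58) + (169,11)
…
step 9: (154729, 10072)  from 3·(48806,3177) + (8311,541)
step 10: (203535, 13249)  from 1·(154729,10072) + (48806,3177)
step 11: (561799, 36570)  from 2·(203535,13249) + (154729,10072)
→ (561799, 36570).  Check: 561799²=315618116401, 236·36570²=315618116400, difference 1.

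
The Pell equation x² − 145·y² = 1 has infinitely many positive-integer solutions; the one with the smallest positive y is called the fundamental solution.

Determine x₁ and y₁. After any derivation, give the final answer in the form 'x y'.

289 24

[12; 24] for √145; ℓ=1 ⇒ convergent index 1
i=0: a=12 ⇒ p=12, q=1
i=1: a=24 ⇒ p=289, q=24
(x₁, y₁) = (289, 24);  289² − 145·24² = 1 ✓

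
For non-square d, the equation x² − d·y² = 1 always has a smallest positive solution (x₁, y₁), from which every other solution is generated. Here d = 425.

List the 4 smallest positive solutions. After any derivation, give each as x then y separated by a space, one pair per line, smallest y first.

[20; 1,1,1,1,1,1,40] for √425; ℓ=7 ⇒ convergent index 13
a_0=20:  p_0=20·1+0=20,  q_0=20·0+1=1
…
a_2=1:  p_2=1·21+20=41,  q_2=1·1+1=2
…
a_4=1:  p_4=1·62+41=103,  q_4=1·3+2=5
…
a_6=1:  p_6=1·165+103=268,  q_6=1·8+5=13
a_7=40:  p_7=40·268+165=10885,  q_7=40·13+8=528
a_8=1:  p_8=1·10885+268=11153,  q_8=1·528+13=541
…
a_11=1:  p_11=1·33191+22038=55229,  q_11=1·1610+1069=2679
a_12=1:  p_12=1·55229+33191=88420,  q_12=1·2679+1610=4289
a_13=1:  p_13=1·88420+55229=143649,  q_13=1·4289+2679=6968
→ (143649, 6968).  Check: 143649²=20635035201, 425·6968²=20635035200, difference 1.
k=2:  x_2 = 143649·143649+425·6968·6968 = 41270070401,  y_2 = 143649·6968+6968·143649 = 2001892464
k=3:  x_3 = 143649·41270070401+425·6968·2001892464 = 11856808685922849,  y_3 = 143649·2001892464+6968·41270070401 = 575139701115304
k=4:  x_4 = 143649·11856808685922849+425·6968·575139701115304 = 3406437421806992601601,  y_4 = 143649·575139701115304+6968·11856808685922849 = 165236485849022716128

143649 6968
41270070401 2001892464
11856808685922849 575139701115304
3406437421806992601601 165236485849022716128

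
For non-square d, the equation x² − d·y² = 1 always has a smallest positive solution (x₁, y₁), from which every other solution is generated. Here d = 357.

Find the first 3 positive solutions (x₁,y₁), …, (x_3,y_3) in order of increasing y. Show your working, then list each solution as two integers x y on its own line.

3401 180
23133601 1224360
157354750601 8328096540

d=357: √d = [18; 1,8,2,8,1,36] (ℓ=6, even), read p_5/q_5
i=0: a=18 ⇒ p=18, q=1
…
i=4: a=8 ⇒ p=3042, q=161
i=5: a=1 ⇒ p=3401, q=180
(x₁, y₁) = (3401, 180);  3401² − 357·180² = 1 ✓
(3401+180√357)^2 = 23133601 + 1224360√357
(3401+180√357)^3 = 157354750601 + 8328096540√357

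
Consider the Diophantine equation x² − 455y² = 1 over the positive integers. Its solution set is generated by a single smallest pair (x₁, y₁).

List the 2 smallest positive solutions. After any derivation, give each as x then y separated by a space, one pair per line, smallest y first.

d=455: √d = [21; 3,42] (ℓ=2, even), read p_1/q_1
step 0: (21, 1)  from 21·(1,0) + (0,1)
step 1: (64, 3)  from 3·(21,1) + (1,0)
fundamental: x₁=64, y₁=3  (since 4096 − 455·9 = 1)
n=2: (64,3)∘(64,3) = (64·64+455·3·3, 64·3+3·64) = (8191,384)

64 3
8191 384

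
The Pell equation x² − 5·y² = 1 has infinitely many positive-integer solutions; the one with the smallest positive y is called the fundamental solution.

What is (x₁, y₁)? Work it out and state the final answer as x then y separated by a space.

9 4

√5 = [2; 4, …], period ℓ=1 (odd) → k=1
k=0  a_k=2  p_k/q_k = 2/1
k=1  a_k=4  p_k/q_k = 9/4
→ (9, 4).  Check: 9²=81, 5·4²=80, difference 1.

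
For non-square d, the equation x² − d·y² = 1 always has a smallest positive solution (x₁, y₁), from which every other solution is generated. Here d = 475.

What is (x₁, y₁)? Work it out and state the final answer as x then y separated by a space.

57799 2652

d=475: √d = [21; 1,3,1,6,2,6,1,3,1,42] (ℓ=10, even), read p_9/q_9
a_0=21:  p_0=21·1+0=21,  q_0=21·0+1=1
…
a_2=3:  p_2=3·22+21=87,  q_2=3·1+1=4
…
a_4=6:  p_4=6·109+87=741,  q_4=6·5+4=34
a_5=2:  p_5=2·741+109=1591,  q_5=2·34+5=73
…
a_8=3:  p_8=3·11878+10287=45921,  q_8=3·545+472=2107
a_9=1:  p_9=1·45921+11878=57799,  q_9=1·2107+545=2652
fundamental: x₁=57799, y₁=2652  (since 3340724401 − 475·7033104 = 1)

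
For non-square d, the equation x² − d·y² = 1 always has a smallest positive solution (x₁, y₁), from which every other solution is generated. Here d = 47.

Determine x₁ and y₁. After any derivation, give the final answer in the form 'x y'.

48 7

√47 → a₀=6, period (1,5,1,12); ℓ=4 even so k=3
a_0=6:  p_0=6·1+0=6,  q_0=6·0+1=1
…
a_2=5:  p_2=5·7+6=41,  q_2=5·1+1=6
a_3=1:  p_3=1·41+7=48,  q_3=1·6+1=7
fundamental: x₁=48, y₁=7  (since 2304 − 47·49 = 1)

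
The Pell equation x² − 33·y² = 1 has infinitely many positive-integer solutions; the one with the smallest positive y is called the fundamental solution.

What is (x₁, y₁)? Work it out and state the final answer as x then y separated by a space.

√33 → a₀=5, period (1,2,1,10); ℓ=4 even so k=3
k=0  a_k=5  p_k/q_k = 5/1
…
k=2  a_k=2  p_k/q_k = 17/3
k=3  a_k=1  p_k/q_k = 23/4
→ (23, 4).  Check: 23²=529, 33·4²=528, difference 1.

23 4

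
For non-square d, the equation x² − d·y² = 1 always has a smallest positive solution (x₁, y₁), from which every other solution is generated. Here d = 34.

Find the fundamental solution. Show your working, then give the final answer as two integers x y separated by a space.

35 6

[5; 1,4,1,10] for √34; ℓ=4 ⇒ convergent index 3
i=0: a=5 ⇒ p=5, q=1
i=1: a=1 ⇒ p=6, q=1
i=2: a=4 ⇒ p=29, q=5
i=3: a=1 ⇒ p=35, q=6
(x₁, y₁) = (35, 6);  35² − 34·6² = 1 ✓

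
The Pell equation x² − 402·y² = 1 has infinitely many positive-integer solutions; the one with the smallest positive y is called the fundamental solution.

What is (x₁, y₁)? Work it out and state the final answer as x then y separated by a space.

401 20

√402 = [20; 20,40, …], period ℓ=2 (even) → k=1
step 0: (20, 1)  from 20·(1,0) + (0,1)
step 1: (401, 20)  from 20·(20,1) + (1,0)
→ (401, 20).  Check: 401²=160801, 402·20²=160800, difference 1.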